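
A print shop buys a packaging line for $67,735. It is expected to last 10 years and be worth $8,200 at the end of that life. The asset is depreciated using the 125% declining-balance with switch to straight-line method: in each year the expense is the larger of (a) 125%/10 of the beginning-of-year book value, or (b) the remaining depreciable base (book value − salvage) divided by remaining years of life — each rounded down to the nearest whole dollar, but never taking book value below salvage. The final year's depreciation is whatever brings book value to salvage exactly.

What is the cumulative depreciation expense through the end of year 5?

Depreciable base = $67,735 − $8,200 = $59,535.
Year 1: DB = ⌊$67,735 × 125%/10⌋ = $8,466; SL = ⌊$59,535/10⌋ = $5,953 → take DB $8,466. Book value $59,269.
Year 2: DB = ⌊$59,269 × 125%/10⌋ = $7,408; SL = ⌊$51,069/9⌋ = $5,674 → take DB $7,408. Book value $51,861.
Year 3: DB = ⌊$51,861 × 125%/10⌋ = $6,482; SL = ⌊$43,661/8⌋ = $5,457 → take DB $6,482. Book value $45,379.
Year 4: DB = ⌊$45,379 × 125%/10⌋ = $5,672; SL = ⌊$37,179/7⌋ = $5,311 → take DB $5,672. Book value $39,707.
Year 5: DB = ⌊$39,707 × 125%/10⌋ = $4,963; SL = ⌊$31,507/6⌋ = $5,251 → take SL $5,251. Book value $34,456.
Accumulated through year 5 = $67,735 − $34,456 = $33,279.

$33,279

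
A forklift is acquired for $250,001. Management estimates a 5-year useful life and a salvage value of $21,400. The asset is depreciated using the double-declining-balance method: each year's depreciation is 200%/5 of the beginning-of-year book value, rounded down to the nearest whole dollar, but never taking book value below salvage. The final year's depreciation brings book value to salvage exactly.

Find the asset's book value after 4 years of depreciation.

$32,401

Depreciable base = $250,001 − $21,400 = $228,601.
Year 1: ⌊$250,001 × 200%/5⌋ = $100,000. Book value $150,001.
Year 2: ⌊$150,001 × 200%/5⌋ = $60,000. Book value $90,001.
Year 3: ⌊$90,001 × 200%/5⌋ = $36,000. Book value $54,001.
Year 4: ⌊$54,001 × 200%/5⌋ = $21,600. Book value $32,401.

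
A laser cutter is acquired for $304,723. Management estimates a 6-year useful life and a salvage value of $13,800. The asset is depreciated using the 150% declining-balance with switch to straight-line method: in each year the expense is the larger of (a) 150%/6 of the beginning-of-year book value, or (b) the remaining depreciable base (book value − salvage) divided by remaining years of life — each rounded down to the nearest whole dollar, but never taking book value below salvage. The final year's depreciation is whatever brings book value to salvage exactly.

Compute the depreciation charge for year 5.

Depreciable base = $304,723 − $13,800 = $290,923.
Year 1: DB = ⌊$304,723 × 150%/6⌋ = $76,180; SL = ⌊$290,923/6⌋ = $48,487 → take DB $76,180. Book value $228,543.
Year 2: DB = ⌊$228,543 × 150%/6⌋ = $57,135; SL = ⌊$214,743/5⌋ = $42,948 → take DB $57,135. Book value $171,408.
Year 3: DB = ⌊$171,408 × 150%/6⌋ = $42,852; SL = ⌊$157,608/4⌋ = $39,402 → take DB $42,852. Book value $128,556.
Year 4: DB = ⌊$128,556 × 150%/6⌋ = $32,139; SL = ⌊$114,756/3⌋ = $38,252 → take SL $38,252. Book value $90,304.
Year 5: DB = ⌊$90,304 × 150%/6⌋ = $22,576; SL = ⌊$76,504/2⌋ = $38,252 → take SL $38,252. Book value $52,052.

$38,252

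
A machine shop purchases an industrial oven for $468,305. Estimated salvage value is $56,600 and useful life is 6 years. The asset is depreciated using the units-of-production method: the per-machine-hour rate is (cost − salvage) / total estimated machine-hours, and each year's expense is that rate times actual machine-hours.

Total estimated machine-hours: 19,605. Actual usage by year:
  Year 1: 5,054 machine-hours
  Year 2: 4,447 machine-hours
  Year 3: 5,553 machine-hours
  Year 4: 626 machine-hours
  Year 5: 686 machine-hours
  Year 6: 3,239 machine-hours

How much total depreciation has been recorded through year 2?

Depreciable base = $468,305 − $56,600 = $411,705.
Rate = $411,705 / 19,605 machine-hours = $21 per machine-hour.
Year 1: 5,054 × $21 = $106,134. Book value $362,171.
Year 2: 4,447 × $21 = $93,387. Book value $268,784.
Accumulated through year 2 = $468,305 − $268,784 = $199,521.

$199,521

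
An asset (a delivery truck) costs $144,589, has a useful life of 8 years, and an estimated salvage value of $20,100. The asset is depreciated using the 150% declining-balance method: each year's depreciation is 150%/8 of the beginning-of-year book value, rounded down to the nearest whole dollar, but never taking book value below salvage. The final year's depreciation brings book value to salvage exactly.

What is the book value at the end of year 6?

$41,600

Depreciable base = $144,589 − $20,100 = $124,489.
Year 1: ⌊$144,589 × 150%/8⌋ = $27,110. Book value $117,479.
Year 2: ⌊$117,479 × 150%/8⌋ = $22,027. Book value $95,452.
Year 3: ⌊$95,452 × 150%/8⌋ = $17,897. Book value $77,555.
Year 4: ⌊$77,555 × 150%/8⌋ = $14,541. Book value $63,014.
Year 5: ⌊$63,014 × 150%/8⌋ = $11,815. Book value $51,199.
Year 6: ⌊$51,199 × 150%/8⌋ = $9,599. Book value $41,600.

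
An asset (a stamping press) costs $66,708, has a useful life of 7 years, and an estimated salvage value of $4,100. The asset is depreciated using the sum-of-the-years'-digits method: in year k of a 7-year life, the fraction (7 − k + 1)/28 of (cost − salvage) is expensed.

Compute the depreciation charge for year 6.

Depreciable base = $66,708 − $4,100 = $62,608.
Sum of the years' digits = 7+6+5+4+3+2+1 = 28.
Year 1: $62,608 × 7/28 = $15,652. Book value $51,056.
Year 2: $62,608 × 6/28 = $13,416. Book value $37,640.
Year 3: $62,608 × 5/28 = $11,180. Book value $26,460.
Year 4: $62,608 × 4/28 = $8,944. Book value $17,516.
Year 5: $62,608 × 3/28 = $6,708. Book value $10,808.
Year 6: $62,608 × 2/28 = $4,472. Book value $6,336.

$4,472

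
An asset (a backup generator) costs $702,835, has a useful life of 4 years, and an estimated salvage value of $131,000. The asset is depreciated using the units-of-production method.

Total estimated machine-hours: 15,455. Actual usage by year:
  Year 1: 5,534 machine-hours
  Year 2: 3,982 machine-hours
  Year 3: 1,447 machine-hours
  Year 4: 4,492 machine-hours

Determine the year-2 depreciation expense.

Depreciable base = $702,835 − $131,000 = $571,835.
Rate = $571,835 / 15,455 machine-hours = $37 per machine-hour.
Year 1: 5,534 × $37 = $204,758. Book value $498,077.
Year 2: 3,982 × $37 = $147,334. Book value $350,743.

$147,334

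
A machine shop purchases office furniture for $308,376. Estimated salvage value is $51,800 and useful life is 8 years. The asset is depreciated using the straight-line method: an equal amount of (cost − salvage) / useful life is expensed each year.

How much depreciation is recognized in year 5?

$32,072

Depreciable base = $308,376 − $51,800 = $256,576.
Annual expense = $256,576 / 8 = $32,072.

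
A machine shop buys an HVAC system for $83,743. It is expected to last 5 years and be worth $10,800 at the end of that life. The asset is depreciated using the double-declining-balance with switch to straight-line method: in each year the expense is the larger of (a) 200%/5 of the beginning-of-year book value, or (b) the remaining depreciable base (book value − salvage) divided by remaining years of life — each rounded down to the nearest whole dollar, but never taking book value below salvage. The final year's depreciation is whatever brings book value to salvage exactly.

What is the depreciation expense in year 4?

$7,235

Depreciable base = $83,743 − $10,800 = $72,943.
Year 1: DB = ⌊$83,743 × 200%/5⌋ = $33,497; SL = ⌊$72,943/5⌋ = $14,588 → take DB $33,497. Book value $50,246.
Year 2: DB = ⌊$50,246 × 200%/5⌋ = $20,098; SL = ⌊$39,446/4⌋ = $9,861 → take DB $20,098. Book value $30,148.
Year 3: DB = ⌊$30,148 × 200%/5⌋ = $12,059; SL = ⌊$19,348/3⌋ = $6,449 → take DB $12,059. Book value $18,089.
Year 4: DB = ⌊$18,089 × 200%/5⌋ = $7,235; SL = ⌊$7,289/2⌋ = $3,644 → take DB $7,235. Book value $10,854.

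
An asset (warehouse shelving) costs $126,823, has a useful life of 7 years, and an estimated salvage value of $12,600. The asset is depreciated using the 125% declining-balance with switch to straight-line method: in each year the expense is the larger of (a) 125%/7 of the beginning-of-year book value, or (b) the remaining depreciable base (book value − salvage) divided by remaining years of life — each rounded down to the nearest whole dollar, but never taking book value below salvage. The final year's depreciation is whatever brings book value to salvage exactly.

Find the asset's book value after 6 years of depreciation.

Depreciable base = $126,823 − $12,600 = $114,223.
Year 1: DB = ⌊$126,823 × 125%/7⌋ = $22,646; SL = ⌊$114,223/7⌋ = $16,317 → take DB $22,646. Book value $104,177.
Year 2: DB = ⌊$104,177 × 125%/7⌋ = $18,603; SL = ⌊$91,577/6⌋ = $15,262 → take DB $18,603. Book value $85,574.
Year 3: DB = ⌊$85,574 × 125%/7⌋ = $15,281; SL = ⌊$72,974/5⌋ = $14,594 → take DB $15,281. Book value $70,293.
Year 4: DB = ⌊$70,293 × 125%/7⌋ = $12,552; SL = ⌊$57,693/4⌋ = $14,423 → take SL $14,423. Book value $55,870.
Year 5: DB = ⌊$55,870 × 125%/7⌋ = $9,976; SL = ⌊$43,270/3⌋ = $14,423 → take SL $14,423. Book value $41,447.
Year 6: DB = ⌊$41,447 × 125%/7⌋ = $7,401; SL = ⌊$28,847/2⌋ = $14,423 → take SL $14,423. Book value $27,024.

$27,024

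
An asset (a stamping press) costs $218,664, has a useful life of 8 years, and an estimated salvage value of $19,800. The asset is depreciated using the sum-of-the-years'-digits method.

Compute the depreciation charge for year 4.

$27,620

Depreciable base = $218,664 − $19,800 = $198,864.
Sum of the years' digits = 8+7+6+5+4+3+2+1 = 36.
Year 1: $198,864 × 8/36 = $44,192. Book value $174,472.
Year 2: $198,864 × 7/36 = $38,668. Book value $135,804.
Year 3: $198,864 × 6/36 = $33,144. Book value $102,660.
Year 4: $198,864 × 5/36 = $27,620. Book value $75,040.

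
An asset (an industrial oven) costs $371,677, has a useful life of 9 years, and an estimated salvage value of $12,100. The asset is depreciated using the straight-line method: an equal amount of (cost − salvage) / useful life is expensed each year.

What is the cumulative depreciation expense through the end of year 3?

$119,859

Depreciable base = $371,677 − $12,100 = $359,577.
Annual expense = $359,577 / 9 = $39,953.
End of year 1: book value $331,724.
End of year 2: book value $291,771.
End of year 3: book value $251,818.
Accumulated through year 3 = $371,677 − $251,818 = $119,859.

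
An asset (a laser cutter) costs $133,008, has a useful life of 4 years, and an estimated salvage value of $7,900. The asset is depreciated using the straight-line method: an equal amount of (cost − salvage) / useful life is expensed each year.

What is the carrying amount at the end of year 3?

$39,177

Depreciable base = $133,008 − $7,900 = $125,108.
Annual expense = $125,108 / 4 = $31,277.
End of year 1: book value $101,731.
End of year 2: book value $70,454.
End of year 3: book value $39,177.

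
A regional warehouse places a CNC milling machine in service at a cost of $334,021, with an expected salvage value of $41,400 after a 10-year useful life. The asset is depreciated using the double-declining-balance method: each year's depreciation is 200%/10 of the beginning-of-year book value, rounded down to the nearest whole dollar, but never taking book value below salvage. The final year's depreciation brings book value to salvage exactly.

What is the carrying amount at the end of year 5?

$109,453

Depreciable base = $334,021 − $41,400 = $292,621.
Year 1: ⌊$334,021 × 200%/10⌋ = $66,804. Book value $267,217.
Year 2: ⌊$267,217 × 200%/10⌋ = $53,443. Book value $213,774.
Year 3: ⌊$213,774 × 200%/10⌋ = $42,754. Book value $171,020.
Year 4: ⌊$171,020 × 200%/10⌋ = $34,204. Book value $136,816.
Year 5: ⌊$136,816 × 200%/10⌋ = $27,363. Book value $109,453.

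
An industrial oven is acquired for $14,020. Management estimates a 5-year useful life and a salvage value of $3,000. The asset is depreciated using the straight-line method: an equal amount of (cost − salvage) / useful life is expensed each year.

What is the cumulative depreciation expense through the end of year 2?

Depreciable base = $14,020 − $3,000 = $11,020.
Annual expense = $11,020 / 5 = $2,204.
End of year 1: book value $11,816.
End of year 2: book value $9,612.
Accumulated through year 2 = $14,020 − $9,612 = $4,408.

$4,408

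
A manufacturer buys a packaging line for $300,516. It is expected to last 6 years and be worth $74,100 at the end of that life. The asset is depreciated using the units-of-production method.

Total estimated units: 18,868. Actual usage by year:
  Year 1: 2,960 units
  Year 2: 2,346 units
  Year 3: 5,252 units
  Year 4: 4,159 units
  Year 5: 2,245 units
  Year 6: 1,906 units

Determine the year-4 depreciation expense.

Depreciable base = $300,516 − $74,100 = $226,416.
Rate = $226,416 / 18,868 units = $12 per unit.
Year 1: 2,960 × $12 = $35,520. Book value $264,996.
Year 2: 2,346 × $12 = $28,152. Book value $236,844.
Year 3: 5,252 × $12 = $63,024. Book value $173,820.
Year 4: 4,159 × $12 = $49,908. Book value $123,912.

$49,908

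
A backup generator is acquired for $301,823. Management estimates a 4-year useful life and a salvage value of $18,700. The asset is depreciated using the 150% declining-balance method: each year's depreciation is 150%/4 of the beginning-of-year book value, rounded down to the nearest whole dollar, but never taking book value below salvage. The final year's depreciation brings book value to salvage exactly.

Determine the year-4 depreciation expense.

Depreciable base = $301,823 − $18,700 = $283,123.
Year 1: ⌊$301,823 × 150%/4⌋ = $113,183. Book value $188,640.
Year 2: ⌊$188,640 × 150%/4⌋ = $70,740. Book value $117,900.
Year 3: ⌊$117,900 × 150%/4⌋ = $44,212. Book value $73,688.
Year 4 (final): $73,688 − $18,700 = $54,988. Book value $18,700.

$54,988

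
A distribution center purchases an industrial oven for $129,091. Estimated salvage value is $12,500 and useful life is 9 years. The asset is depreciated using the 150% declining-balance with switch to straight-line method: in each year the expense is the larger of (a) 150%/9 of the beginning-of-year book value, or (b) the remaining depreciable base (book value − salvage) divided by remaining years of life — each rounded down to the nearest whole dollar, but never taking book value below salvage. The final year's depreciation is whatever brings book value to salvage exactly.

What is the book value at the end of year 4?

$62,255

Depreciable base = $129,091 − $12,500 = $116,591.
Year 1: DB = ⌊$129,091 × 150%/9⌋ = $21,515; SL = ⌊$116,591/9⌋ = $12,954 → take DB $21,515. Book value $107,576.
Year 2: DB = ⌊$107,576 × 150%/9⌋ = $17,929; SL = ⌊$95,076/8⌋ = $11,884 → take DB $17,929. Book value $89,647.
Year 3: DB = ⌊$89,647 × 150%/9⌋ = $14,941; SL = ⌊$77,147/7⌋ = $11,021 → take DB $14,941. Book value $74,706.
Year 4: DB = ⌊$74,706 × 150%/9⌋ = $12,451; SL = ⌊$62,206/6⌋ = $10,367 → take DB $12,451. Book value $62,255.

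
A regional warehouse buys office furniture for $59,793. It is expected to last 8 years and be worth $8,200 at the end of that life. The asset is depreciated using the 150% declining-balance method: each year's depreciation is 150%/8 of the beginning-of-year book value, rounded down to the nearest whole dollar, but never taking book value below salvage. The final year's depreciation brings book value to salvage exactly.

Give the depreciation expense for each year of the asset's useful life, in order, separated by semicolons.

$11,211; $9,109; $7,401; $6,013; $4,886; $3,969; $3,225; $5,779

Depreciable base = $59,793 − $8,200 = $51,593.
Year 1: ⌊$59,793 × 150%/8⌋ = $11,211. Book value $48,582.
Year 2: ⌊$48,582 × 150%/8⌋ = $9,109. Book value $39,473.
Year 3: ⌊$39,473 × 150%/8⌋ = $7,401. Book value $32,072.
Year 4: ⌊$32,072 × 150%/8⌋ = $6,013. Book value $26,059.
Year 5: ⌊$26,059 × 150%/8⌋ = $4,886. Book value $21,173.
Year 6: ⌊$21,173 × 150%/8⌋ = $3,969. Book value $17,204.
Year 7: ⌊$17,204 × 150%/8⌋ = $3,225. Book value $13,979.
Year 8 (final): $13,979 − $8,200 = $5,779. Book value $8,200.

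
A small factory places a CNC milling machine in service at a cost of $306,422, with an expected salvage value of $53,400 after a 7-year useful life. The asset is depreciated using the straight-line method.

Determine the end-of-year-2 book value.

Depreciable base = $306,422 − $53,400 = $253,022.
Annual expense = $253,022 / 7 = $36,146.
End of year 1: book value $270,276.
End of year 2: book value $234,130.

$234,130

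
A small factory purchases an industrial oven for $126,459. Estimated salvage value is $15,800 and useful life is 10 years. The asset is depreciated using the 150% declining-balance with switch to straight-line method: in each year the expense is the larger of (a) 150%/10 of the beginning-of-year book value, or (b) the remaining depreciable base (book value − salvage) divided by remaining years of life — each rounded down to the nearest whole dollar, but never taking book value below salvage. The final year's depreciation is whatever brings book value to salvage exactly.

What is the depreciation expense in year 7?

Depreciable base = $126,459 − $15,800 = $110,659.
Year 1: DB = ⌊$126,459 × 150%/10⌋ = $18,968; SL = ⌊$110,659/10⌋ = $11,065 → take DB $18,968. Book value $107,491.
Year 2: DB = ⌊$107,491 × 150%/10⌋ = $16,123; SL = ⌊$91,691/9⌋ = $10,187 → take DB $16,123. Book value $91,368.
Year 3: DB = ⌊$91,368 × 150%/10⌋ = $13,705; SL = ⌊$75,568/8⌋ = $9,446 → take DB $13,705. Book value $77,663.
Year 4: DB = ⌊$77,663 × 150%/10⌋ = $11,649; SL = ⌊$61,863/7⌋ = $8,837 → take DB $11,649. Book value $66,014.
Year 5: DB = ⌊$66,014 × 150%/10⌋ = $9,902; SL = ⌊$50,214/6⌋ = $8,369 → take DB $9,902. Book value $56,112.
Year 6: DB = ⌊$56,112 × 150%/10⌋ = $8,416; SL = ⌊$40,312/5⌋ = $8,062 → take DB $8,416. Book value $47,696.
Year 7: DB = ⌊$47,696 × 150%/10⌋ = $7,154; SL = ⌊$31,896/4⌋ = $7,974 → take SL $7,974. Book value $39,722.

$7,974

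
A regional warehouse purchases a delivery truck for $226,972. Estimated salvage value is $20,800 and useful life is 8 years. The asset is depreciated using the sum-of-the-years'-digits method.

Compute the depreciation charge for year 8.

Depreciable base = $226,972 − $20,800 = $206,172.
Sum of the years' digits = 8+7+6+5+4+3+2+1 = 36.
Year 1: $206,172 × 8/36 = $45,816. Book value $181,156.
Year 2: $206,172 × 7/36 = $40,089. Book value $141,067.
Year 3: $206,172 × 6/36 = $34,362. Book value $106,705.
Year 4: $206,172 × 5/36 = $28,635. Book value $78,070.
Year 5: $206,172 × 4/36 = $22,908. Book value $55,162.
Year 6: $206,172 × 3/36 = $17,181. Book value $37,981.
Year 7: $206,172 × 2/36 = $11,454. Book value $26,527.
Year 8: $206,172 × 1/36 = $5,727. Book value $20,800.

$5,727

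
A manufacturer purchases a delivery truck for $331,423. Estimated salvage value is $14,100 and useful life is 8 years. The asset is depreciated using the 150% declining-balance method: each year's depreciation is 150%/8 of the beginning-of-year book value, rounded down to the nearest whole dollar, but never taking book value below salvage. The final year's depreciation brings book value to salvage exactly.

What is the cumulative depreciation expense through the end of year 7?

$253,949

Depreciable base = $331,423 − $14,100 = $317,323.
Year 1: ⌊$331,423 × 150%/8⌋ = $62,141. Book value $269,282.
Year 2: ⌊$269,282 × 150%/8⌋ = $50,490. Book value $218,792.
Year 3: ⌊$218,792 × 150%/8⌋ = $41,023. Book value $177,769.
Year 4: ⌊$177,769 × 150%/8⌋ = $33,331. Book value $144,438.
Year 5: ⌊$144,438 × 150%/8⌋ = $27,082. Book value $117,356.
Year 6: ⌊$117,356 × 150%/8⌋ = $22,004. Book value $95,352.
Year 7: ⌊$95,352 × 150%/8⌋ = $17,878. Book value $77,474.
Accumulated through year 7 = $331,423 − $77,474 = $253,949.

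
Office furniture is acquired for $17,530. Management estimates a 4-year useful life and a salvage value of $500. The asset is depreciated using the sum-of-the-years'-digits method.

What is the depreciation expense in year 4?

Depreciable base = $17,530 − $500 = $17,030.
Sum of the years' digits = 4+3+2+1 = 10.
Year 1: $17,030 × 4/10 = $6,812. Book value $10,718.
Year 2: $17,030 × 3/10 = $5,109. Book value $5,609.
Year 3: $17,030 × 2/10 = $3,406. Book value $2,203.
Year 4: $17,030 × 1/10 = $1,703. Book value $500.

$1,703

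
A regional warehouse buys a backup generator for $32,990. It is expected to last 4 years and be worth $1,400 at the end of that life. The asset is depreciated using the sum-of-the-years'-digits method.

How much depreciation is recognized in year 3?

Depreciable base = $32,990 − $1,400 = $31,590.
Sum of the years' digits = 4+3+2+1 = 10.
Year 1: $31,590 × 4/10 = $12,636. Book value $20,354.
Year 2: $31,590 × 3/10 = $9,477. Book value $10,877.
Year 3: $31,590 × 2/10 = $6,318. Book value $4,559.

$6,318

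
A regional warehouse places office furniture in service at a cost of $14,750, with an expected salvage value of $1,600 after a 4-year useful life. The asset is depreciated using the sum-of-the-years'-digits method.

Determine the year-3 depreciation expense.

Depreciable base = $14,750 − $1,600 = $13,150.
Sum of the years' digits = 4+3+2+1 = 10.
Year 1: $13,150 × 4/10 = $5,260. Book value $9,490.
Year 2: $13,150 × 3/10 = $3,945. Book value $5,545.
Year 3: $13,150 × 2/10 = $2,630. Book value $2,915.

$2,630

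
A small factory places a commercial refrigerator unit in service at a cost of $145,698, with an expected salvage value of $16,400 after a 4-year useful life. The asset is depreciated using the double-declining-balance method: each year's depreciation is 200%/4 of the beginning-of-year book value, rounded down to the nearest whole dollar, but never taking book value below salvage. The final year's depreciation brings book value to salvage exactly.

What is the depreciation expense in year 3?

Depreciable base = $145,698 − $16,400 = $129,298.
Year 1: ⌊$145,698 × 200%/4⌋ = $72,849. Book value $72,849.
Year 2: ⌊$72,849 × 200%/4⌋ = $36,424. Book value $36,425.
Year 3: ⌊$36,425 × 200%/4⌋ = $18,212. Book value $18,213.

$18,212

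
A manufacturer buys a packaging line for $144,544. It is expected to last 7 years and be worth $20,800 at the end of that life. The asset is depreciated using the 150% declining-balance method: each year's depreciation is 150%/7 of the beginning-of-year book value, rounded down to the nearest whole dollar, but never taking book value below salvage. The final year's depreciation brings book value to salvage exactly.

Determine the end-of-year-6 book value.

$34,010

Depreciable base = $144,544 − $20,800 = $123,744.
Year 1: ⌊$144,544 × 150%/7⌋ = $30,973. Book value $113,571.
Year 2: ⌊$113,571 × 150%/7⌋ = $24,336. Book value $89,235.
Year 3: ⌊$89,235 × 150%/7⌋ = $19,121. Book value $70,114.
Year 4: ⌊$70,114 × 150%/7⌋ = $15,024. Book value $55,090.
Year 5: ⌊$55,090 × 150%/7⌋ = $11,805. Book value $43,285.
Year 6: ⌊$43,285 × 150%/7⌋ = $9,275. Book value $34,010.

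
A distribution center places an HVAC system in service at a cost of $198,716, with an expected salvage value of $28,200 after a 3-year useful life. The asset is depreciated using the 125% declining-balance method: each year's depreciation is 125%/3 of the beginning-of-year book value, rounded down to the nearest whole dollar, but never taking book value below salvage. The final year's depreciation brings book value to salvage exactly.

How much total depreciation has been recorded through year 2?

Depreciable base = $198,716 − $28,200 = $170,516.
Year 1: ⌊$198,716 × 125%/3⌋ = $82,798. Book value $115,918.
Year 2: ⌊$115,918 × 125%/3⌋ = $48,299. Book value $67,619.
Accumulated through year 2 = $198,716 − $67,619 = $131,097.

$131,097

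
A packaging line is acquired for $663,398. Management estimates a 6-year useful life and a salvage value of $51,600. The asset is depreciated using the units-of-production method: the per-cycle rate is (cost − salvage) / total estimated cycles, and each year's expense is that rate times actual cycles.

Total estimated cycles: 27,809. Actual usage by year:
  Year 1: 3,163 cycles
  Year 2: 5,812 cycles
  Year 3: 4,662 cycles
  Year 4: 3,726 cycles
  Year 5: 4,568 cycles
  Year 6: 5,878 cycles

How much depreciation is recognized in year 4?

Depreciable base = $663,398 − $51,600 = $611,798.
Rate = $611,798 / 27,809 cycles = $22 per cycle.
Year 1: 3,163 × $22 = $69,586. Book value $593,812.
Year 2: 5,812 × $22 = $127,864. Book value $465,948.
Year 3: 4,662 × $22 = $102,564. Book value $363,384.
Year 4: 3,726 × $22 = $81,972. Book value $281,412.

$81,972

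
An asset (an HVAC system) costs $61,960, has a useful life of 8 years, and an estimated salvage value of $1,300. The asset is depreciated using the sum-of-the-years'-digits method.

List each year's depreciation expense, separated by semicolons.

$13,480; $11,795; $10,110; $8,425; $6,740; $5,055; $3,370; $1,685

Depreciable base = $61,960 − $1,300 = $60,660.
Sum of the years' digits = 8+7+6+5+4+3+2+1 = 36.
Year 1: $60,660 × 8/36 = $13,480. Book value $48,480.
Year 2: $60,660 × 7/36 = $11,795. Book value $36,685.
Year 3: $60,660 × 6/36 = $10,110. Book value $26,575.
Year 4: $60,660 × 5/36 = $8,425. Book value $18,150.
Year 5: $60,660 × 4/36 = $6,740. Book value $11,410.
Year 6: $60,660 × 3/36 = $5,055. Book value $6,355.
Year 7: $60,660 × 2/36 = $3,370. Book value $2,985.
Year 8: $60,660 × 1/36 = $1,685. Book value $1,300.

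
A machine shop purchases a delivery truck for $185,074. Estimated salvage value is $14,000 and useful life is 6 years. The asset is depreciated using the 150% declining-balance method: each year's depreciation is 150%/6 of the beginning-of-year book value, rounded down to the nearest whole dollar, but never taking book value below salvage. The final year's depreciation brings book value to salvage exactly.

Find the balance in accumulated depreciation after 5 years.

Depreciable base = $185,074 − $14,000 = $171,074.
Year 1: ⌊$185,074 × 150%/6⌋ = $46,268. Book value $138,806.
Year 2: ⌊$138,806 × 150%/6⌋ = $34,701. Book value $104,105.
Year 3: ⌊$104,105 × 150%/6⌋ = $26,026. Book value $78,079.
Year 4: ⌊$78,079 × 150%/6⌋ = $19,519. Book value $58,560.
Year 5: ⌊$58,560 × 150%/6⌋ = $14,640. Book value $43,920.
Accumulated through year 5 = $185,074 − $43,920 = $141,154.

$141,154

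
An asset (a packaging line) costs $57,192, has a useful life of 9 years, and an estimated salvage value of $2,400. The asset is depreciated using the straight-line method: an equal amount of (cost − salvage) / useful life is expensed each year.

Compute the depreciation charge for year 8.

Depreciable base = $57,192 − $2,400 = $54,792.
Annual expense = $54,792 / 9 = $6,088.

$6,088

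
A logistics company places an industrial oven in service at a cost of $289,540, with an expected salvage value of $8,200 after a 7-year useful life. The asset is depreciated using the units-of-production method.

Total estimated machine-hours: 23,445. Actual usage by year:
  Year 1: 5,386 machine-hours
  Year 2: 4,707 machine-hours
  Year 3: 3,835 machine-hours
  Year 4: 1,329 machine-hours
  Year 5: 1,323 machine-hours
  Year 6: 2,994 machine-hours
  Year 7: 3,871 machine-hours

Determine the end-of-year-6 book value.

Depreciable base = $289,540 − $8,200 = $281,340.
Rate = $281,340 / 23,445 machine-hours = $12 per machine-hour.
Year 1: 5,386 × $12 = $64,632. Book value $224,908.
Year 2: 4,707 × $12 = $56,484. Book value $168,424.
Year 3: 3,835 × $12 = $46,020. Book value $122,404.
Year 4: 1,329 × $12 = $15,948. Book value $106,456.
Year 5: 1,323 × $12 = $15,876. Book value $90,580.
Year 6: 2,994 × $12 = $35,928. Book value $54,652.

$54,652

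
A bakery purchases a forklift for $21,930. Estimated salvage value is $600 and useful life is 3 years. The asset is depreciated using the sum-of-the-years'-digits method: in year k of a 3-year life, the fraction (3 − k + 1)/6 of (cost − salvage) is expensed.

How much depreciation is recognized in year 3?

Depreciable base = $21,930 − $600 = $21,330.
Sum of the years' digits = 3+2+1 = 6.
Year 1: $21,330 × 3/6 = $10,665. Book value $11,265.
Year 2: $21,330 × 2/6 = $7,110. Book value $4,155.
Year 3: $21,330 × 1/6 = $3,555. Book value $600.

$3,555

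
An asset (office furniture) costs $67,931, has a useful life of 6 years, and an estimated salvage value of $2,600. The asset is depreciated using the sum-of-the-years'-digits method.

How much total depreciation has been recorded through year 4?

Depreciable base = $67,931 − $2,600 = $65,331.
Sum of the years' digits = 6+5+4+3+2+1 = 21.
Year 1: $65,331 × 6/21 = $18,666. Book value $49,265.
Year 2: $65,331 × 5/21 = $15,555. Book value $33,710.
Year 3: $65,331 × 4/21 = $12,444. Book value $21,266.
Year 4: $65,331 × 3/21 = $9,333. Book value $11,933.
Accumulated through year 4 = $67,931 − $11,933 = $55,998.

$55,998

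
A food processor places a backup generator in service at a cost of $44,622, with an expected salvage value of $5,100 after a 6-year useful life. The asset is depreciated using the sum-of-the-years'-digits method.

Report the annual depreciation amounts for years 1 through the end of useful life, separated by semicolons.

$11,292; $9,410; $7,528; $5,646; $3,764; $1,882

Depreciable base = $44,622 − $5,100 = $39,522.
Sum of the years' digits = 6+5+4+3+2+1 = 21.
Year 1: $39,522 × 6/21 = $11,292. Book value $33,330.
Year 2: $39,522 × 5/21 = $9,410. Book value $23,920.
Year 3: $39,522 × 4/21 = $7,528. Book value $16,392.
Year 4: $39,522 × 3/21 = $5,646. Book value $10,746.
Year 5: $39,522 × 2/21 = $3,764. Book value $6,982.
Year 6: $39,522 × 1/21 = $1,882. Book value $5,100.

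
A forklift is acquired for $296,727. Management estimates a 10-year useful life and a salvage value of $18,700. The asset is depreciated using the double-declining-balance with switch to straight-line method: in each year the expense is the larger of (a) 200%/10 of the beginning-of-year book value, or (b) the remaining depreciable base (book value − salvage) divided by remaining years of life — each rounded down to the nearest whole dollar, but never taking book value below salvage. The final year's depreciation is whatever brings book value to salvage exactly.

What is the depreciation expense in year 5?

Depreciable base = $296,727 − $18,700 = $278,027.
Year 1: DB = ⌊$296,727 × 200%/10⌋ = $59,345; SL = ⌊$278,027/10⌋ = $27,802 → take DB $59,345. Book value $237,382.
Year 2: DB = ⌊$237,382 × 200%/10⌋ = $47,476; SL = ⌊$218,682/9⌋ = $24,298 → take DB $47,476. Book value $189,906.
Year 3: DB = ⌊$189,906 × 200%/10⌋ = $37,981; SL = ⌊$171,206/8⌋ = $21,400 → take DB $37,981. Book value $151,925.
Year 4: DB = ⌊$151,925 × 200%/10⌋ = $30,385; SL = ⌊$133,225/7⌋ = $19,032 → take DB $30,385. Book value $121,540.
Year 5: DB = ⌊$121,540 × 200%/10⌋ = $24,308; SL = ⌊$102,840/6⌋ = $17,140 → take DB $24,308. Book value $97,232.

$24,308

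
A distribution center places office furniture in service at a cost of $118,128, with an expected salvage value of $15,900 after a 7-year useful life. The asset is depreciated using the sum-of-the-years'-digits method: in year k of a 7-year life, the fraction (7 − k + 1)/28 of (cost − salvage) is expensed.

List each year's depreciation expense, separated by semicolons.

Depreciable base = $118,128 − $15,900 = $102,228.
Sum of the years' digits = 7+6+5+4+3+2+1 = 28.
Year 1: $102,228 × 7/28 = $25,557. Book value $92,571.
Year 2: $102,228 × 6/28 = $21,906. Book value $70,665.
Year 3: $102,228 × 5/28 = $18,255. Book value $52,410.
Year 4: $102,228 × 4/28 = $14,604. Book value $37,806.
Year 5: $102,228 × 3/28 = $10,953. Book value $26,853.
Year 6: $102,228 × 2/28 = $7,302. Book value $19,551.
Year 7: $102,228 × 1/28 = $3,651. Book value $15,900.

$25,557; $21,906; $18,255; $14,604; $10,953; $7,302; $3,651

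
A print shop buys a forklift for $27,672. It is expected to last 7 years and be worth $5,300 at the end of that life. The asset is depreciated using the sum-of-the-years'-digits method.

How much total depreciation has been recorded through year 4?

Depreciable base = $27,672 − $5,300 = $22,372.
Sum of the years' digits = 7+6+5+4+3+2+1 = 28.
Year 1: $22,372 × 7/28 = $5,593. Book value $22,079.
Year 2: $22,372 × 6/28 = $4,794. Book value $17,285.
Year 3: $22,372 × 5/28 = $3,995. Book value $13,290.
Year 4: $22,372 × 4/28 = $3,196. Book value $10,094.
Accumulated through year 4 = $27,672 − $10,094 = $17,578.

$17,578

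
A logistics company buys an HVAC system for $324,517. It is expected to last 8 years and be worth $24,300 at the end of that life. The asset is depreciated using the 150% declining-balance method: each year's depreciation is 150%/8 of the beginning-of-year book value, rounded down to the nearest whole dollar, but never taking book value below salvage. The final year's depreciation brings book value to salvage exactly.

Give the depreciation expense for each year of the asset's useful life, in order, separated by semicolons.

$60,846; $49,438; $40,168; $32,637; $26,517; $21,545; $17,506; $51,560

Depreciable base = $324,517 − $24,300 = $300,217.
Year 1: ⌊$324,517 × 150%/8⌋ = $60,846. Book value $263,671.
Year 2: ⌊$263,671 × 150%/8⌋ = $49,438. Book value $214,233.
Year 3: ⌊$214,233 × 150%/8⌋ = $40,168. Book value $174,065.
Year 4: ⌊$174,065 × 150%/8⌋ = $32,637. Book value $141,428.
Year 5: ⌊$141,428 × 150%/8⌋ = $26,517. Book value $114,911.
Year 6: ⌊$114,911 × 150%/8⌋ = $21,545. Book value $93,366.
Year 7: ⌊$93,366 × 150%/8⌋ = $17,506. Book value $75,860.
Year 8 (final): $75,860 − $24,300 = $51,560. Book value $24,300.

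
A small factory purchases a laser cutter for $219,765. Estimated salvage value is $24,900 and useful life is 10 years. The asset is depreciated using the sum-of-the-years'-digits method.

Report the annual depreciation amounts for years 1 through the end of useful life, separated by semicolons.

$35,430; $31,887; $28,344; $24,801; $21,258; $17,715; $14,172; $10,629; $7,086; $3,543

Depreciable base = $219,765 − $24,900 = $194,865.
Sum of the years' digits = 10+9+8+7+6+5+4+3+2+1 = 55.
Year 1: $194,865 × 10/55 = $35,430. Book value $184,335.
Year 2: $194,865 × 9/55 = $31,887. Book value $152,448.
Year 3: $194,865 × 8/55 = $28,344. Book value $124,104.
Year 4: $194,865 × 7/55 = $24,801. Book value $99,303.
Year 5: $194,865 × 6/55 = $21,258. Book value $78,045.
Year 6: $194,865 × 5/55 = $17,715. Book value $60,330.
Year 7: $194,865 × 4/55 = $14,172. Book value $46,158.
Year 8: $194,865 × 3/55 = $10,629. Book value $35,529.
Year 9: $194,865 × 2/55 = $7,086. Book value $28,443.
Year 10: $194,865 × 1/55 = $3,543. Book value $24,900.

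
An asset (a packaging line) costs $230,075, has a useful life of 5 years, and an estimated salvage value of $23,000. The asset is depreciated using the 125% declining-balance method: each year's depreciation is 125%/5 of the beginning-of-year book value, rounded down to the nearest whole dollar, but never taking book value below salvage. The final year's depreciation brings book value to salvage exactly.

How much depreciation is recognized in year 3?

$32,354

Depreciable base = $230,075 − $23,000 = $207,075.
Year 1: ⌊$230,075 × 125%/5⌋ = $57,518. Book value $172,557.
Year 2: ⌊$172,557 × 125%/5⌋ = $43,139. Book value $129,418.
Year 3: ⌊$129,418 × 125%/5⌋ = $32,354. Book value $97,064.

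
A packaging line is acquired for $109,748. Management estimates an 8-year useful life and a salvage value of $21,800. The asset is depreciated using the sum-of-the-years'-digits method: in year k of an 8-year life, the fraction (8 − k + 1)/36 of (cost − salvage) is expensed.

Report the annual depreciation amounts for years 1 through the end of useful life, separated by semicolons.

$19,544; $17,101; $14,658; $12,215; $9,772; $7,329; $4,886; $2,443

Depreciable base = $109,748 − $21,800 = $87,948.
Sum of the years' digits = 8+7+6+5+4+3+2+1 = 36.
Year 1: $87,948 × 8/36 = $19,544. Book value $90,204.
Year 2: $87,948 × 7/36 = $17,101. Book value $73,103.
Year 3: $87,948 × 6/36 = $14,658. Book value $58,445.
Year 4: $87,948 × 5/36 = $12,215. Book value $46,230.
Year 5: $87,948 × 4/36 = $9,772. Book value $36,458.
Year 6: $87,948 × 3/36 = $7,329. Book value $29,129.
Year 7: $87,948 × 2/36 = $4,886. Book value $24,243.
Year 8: $87,948 × 1/36 = $2,443. Book value $21,800.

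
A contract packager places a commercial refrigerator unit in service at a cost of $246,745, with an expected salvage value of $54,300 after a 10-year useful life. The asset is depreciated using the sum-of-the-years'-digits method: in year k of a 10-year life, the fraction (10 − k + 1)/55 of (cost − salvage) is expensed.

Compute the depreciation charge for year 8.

Depreciable base = $246,745 − $54,300 = $192,445.
Sum of the years' digits = 10+9+8+7+6+5+4+3+2+1 = 55.
Year 1: $192,445 × 10/55 = $34,990. Book value $211,755.
Year 2: $192,445 × 9/55 = $31,491. Book value $180,264.
Year 3: $192,445 × 8/55 = $27,992. Book value $152,272.
Year 4: $192,445 × 7/55 = $24,493. Book value $127,779.
Year 5: $192,445 × 6/55 = $20,994. Book value $106,785.
Year 6: $192,445 × 5/55 = $17,495. Book value $89,290.
Year 7: $192,445 × 4/55 = $13,996. Book value $75,294.
Year 8: $192,445 × 3/55 = $10,497. Book value $64,797.

$10,497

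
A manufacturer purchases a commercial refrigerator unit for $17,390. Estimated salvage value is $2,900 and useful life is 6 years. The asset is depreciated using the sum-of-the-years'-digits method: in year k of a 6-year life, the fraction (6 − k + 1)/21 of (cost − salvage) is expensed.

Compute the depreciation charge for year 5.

Depreciable base = $17,390 − $2,900 = $14,490.
Sum of the years' digits = 6+5+4+3+2+1 = 21.
Year 1: $14,490 × 6/21 = $4,140. Book value $13,250.
Year 2: $14,490 × 5/21 = $3,450. Book value $9,800.
Year 3: $14,490 × 4/21 = $2,760. Book value $7,040.
Year 4: $14,490 × 3/21 = $2,070. Book value $4,970.
Year 5: $14,490 × 2/21 = $1,380. Book value $3,590.

$1,380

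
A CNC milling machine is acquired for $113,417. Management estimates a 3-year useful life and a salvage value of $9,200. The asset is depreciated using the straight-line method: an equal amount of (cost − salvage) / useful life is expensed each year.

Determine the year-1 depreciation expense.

$34,739

Depreciable base = $113,417 − $9,200 = $104,217.
Annual expense = $104,217 / 3 = $34,739.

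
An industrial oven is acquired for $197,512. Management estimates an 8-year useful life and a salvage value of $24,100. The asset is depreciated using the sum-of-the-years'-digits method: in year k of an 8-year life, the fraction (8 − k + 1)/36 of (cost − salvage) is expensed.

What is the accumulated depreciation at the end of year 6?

Depreciable base = $197,512 − $24,100 = $173,412.
Sum of the years' digits = 8+7+6+5+4+3+2+1 = 36.
Year 1: $173,412 × 8/36 = $38,536. Book value $158,976.
Year 2: $173,412 × 7/36 = $33,719. Book value $125,257.
Year 3: $173,412 × 6/36 = $28,902. Book value $96,355.
Year 4: $173,412 × 5/36 = $24,085. Book value $72,270.
Year 5: $173,412 × 4/36 = $19,268. Book value $53,002.
Year 6: $173,412 × 3/36 = $14,451. Book value $38,551.
Accumulated through year 6 = $197,512 − $38,551 = $158,961.

$158,961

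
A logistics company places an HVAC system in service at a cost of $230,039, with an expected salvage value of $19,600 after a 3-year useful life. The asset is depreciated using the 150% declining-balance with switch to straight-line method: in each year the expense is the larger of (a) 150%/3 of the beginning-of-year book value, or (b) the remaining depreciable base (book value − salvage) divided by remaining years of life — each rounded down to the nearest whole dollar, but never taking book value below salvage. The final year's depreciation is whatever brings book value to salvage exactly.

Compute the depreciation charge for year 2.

Depreciable base = $230,039 − $19,600 = $210,439.
Year 1: DB = ⌊$230,039 × 150%/3⌋ = $115,019; SL = ⌊$210,439/3⌋ = $70,146 → take DB $115,019. Book value $115,020.
Year 2: DB = ⌊$115,020 × 150%/3⌋ = $57,510; SL = ⌊$95,420/2⌋ = $47,710 → take DB $57,510. Book value $57,510.

$57,510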